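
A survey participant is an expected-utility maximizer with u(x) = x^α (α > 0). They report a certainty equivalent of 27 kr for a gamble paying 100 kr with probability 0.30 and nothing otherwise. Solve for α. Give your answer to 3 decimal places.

EU(lottery) = 0.30·100^α + 0.70·0 = 0.30·100^α.
Equating: 27^α = 0.30·100^α, i.e. 0.2700^α = 0.30.
α = ln(0.30) / ln(27/100) = -1.203973/-1.309333 ≈ 0.920.

α ≈ 0.920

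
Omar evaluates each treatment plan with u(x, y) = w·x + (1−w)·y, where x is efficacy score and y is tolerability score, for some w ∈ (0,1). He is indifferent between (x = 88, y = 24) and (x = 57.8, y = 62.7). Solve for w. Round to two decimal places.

w = 0.56

Equating utilities: w·88 + (1−w)·24 = w·57.8 + (1−w)·62.7.
Collecting terms: w·30.2 = (1−w)·38.7.
The marginal rate of substitution is 38.7/30.2, so w = 38.7/(30.2+38.7) = 0.56.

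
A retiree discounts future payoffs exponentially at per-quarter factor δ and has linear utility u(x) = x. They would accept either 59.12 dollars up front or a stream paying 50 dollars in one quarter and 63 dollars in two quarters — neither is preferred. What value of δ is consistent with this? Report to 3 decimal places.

δ ≈ 0.650

The stream is worth 50δ + 63δ² today, so 50δ + 63δ² = 59.12.
Rearranged: 63δ² + 50δ − 59.12 = 0.
δ = (−50 + √(50² + 4·63·59.12)) / (2·63) = (−50 + √17398.24) / 126 ≈ 0.650.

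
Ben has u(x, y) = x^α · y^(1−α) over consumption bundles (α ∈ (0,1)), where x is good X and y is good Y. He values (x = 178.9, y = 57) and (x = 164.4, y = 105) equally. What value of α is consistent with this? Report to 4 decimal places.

Set the two utilities equal: 178.9^α·57^(1−α) = 164.4^α·105^(1−α).
Taking logs: α·ln 178.9 + (1−α)·ln 57 = α·ln 164.4 + (1−α)·ln 105, i.e. α·0.0845245 = (1−α)·0.6109091.
So α/(1−α) = (0.6109091)/(0.0845245) = 7.2275979, and α = 7.2275979/8.2275979 ≈ 0.8785.

α ≈ 0.8785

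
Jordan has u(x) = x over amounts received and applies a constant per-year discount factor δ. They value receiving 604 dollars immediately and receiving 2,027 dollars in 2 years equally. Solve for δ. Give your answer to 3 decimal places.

δ ≈ 0.546

Equating discounted utilities: u(604) = δ^2·u(2027) ⇒ δ^2 = u(604)/u(2027).
With u(x) = x: δ^2 = 604/2027 = 0.29798.
Hence δ = (0.29798)^(1/2) = 0.54587.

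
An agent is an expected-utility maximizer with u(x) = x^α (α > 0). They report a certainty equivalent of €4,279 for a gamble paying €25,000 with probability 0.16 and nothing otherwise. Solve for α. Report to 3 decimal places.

α ≈ 1.038

The lottery's expected utility is 0.16·u(25000) + 0.84·u(0) = 0.16·25000^α (since u(0) = 0 for α > 0).
Equating: 4279^α = 0.16·25000^α, i.e. 0.1712^α = 0.16.
Take logs: α = ln 0.16 / ln(4279/25000) ≈ 1.03820.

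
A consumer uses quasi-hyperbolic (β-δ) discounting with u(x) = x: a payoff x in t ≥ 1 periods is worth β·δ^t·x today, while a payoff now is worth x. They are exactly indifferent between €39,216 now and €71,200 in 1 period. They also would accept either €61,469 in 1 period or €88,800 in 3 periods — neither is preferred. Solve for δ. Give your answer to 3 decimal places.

Both payoffs in the second observation are in the future, so β drops out: δ^1·61469 = δ^3·88800 ⇒ δ^2 = 61469/88800 = 0.69222, so δ = 0.83200.

δ ≈ 0.832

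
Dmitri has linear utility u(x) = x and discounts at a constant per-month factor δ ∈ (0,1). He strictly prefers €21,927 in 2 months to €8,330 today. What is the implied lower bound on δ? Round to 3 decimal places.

δ > 0.616

Comparing present values: 8330 < δ^2·21927.
Dividing by 21927: δ^2 > 0.37990. Both sides are positive, so the square root keeps the direction.
δ > (8330/21927)^(1/2) ≈ 0.616.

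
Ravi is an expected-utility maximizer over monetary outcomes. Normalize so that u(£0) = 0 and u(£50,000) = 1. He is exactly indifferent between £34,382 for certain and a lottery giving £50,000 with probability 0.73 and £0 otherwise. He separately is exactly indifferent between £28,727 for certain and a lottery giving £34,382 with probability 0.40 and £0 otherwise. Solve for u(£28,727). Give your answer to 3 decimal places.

0.292

The first gamble pins u(£34,382): it must equal 0.73·1 + 0.27·0 = 0.73.
Chaining: u(£28,727) = 0.40·0.73 + 0.60·0.00 = 0.2920.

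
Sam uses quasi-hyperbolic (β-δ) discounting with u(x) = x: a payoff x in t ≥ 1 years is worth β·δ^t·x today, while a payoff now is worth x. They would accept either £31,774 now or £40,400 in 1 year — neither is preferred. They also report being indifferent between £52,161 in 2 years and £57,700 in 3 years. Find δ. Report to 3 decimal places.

δ ≈ 0.904

Both payoffs in the second observation are in the future, so β drops out: δ^2·52161 = δ^3·57700 ⇒ δ = 52161/57700 = 0.90400.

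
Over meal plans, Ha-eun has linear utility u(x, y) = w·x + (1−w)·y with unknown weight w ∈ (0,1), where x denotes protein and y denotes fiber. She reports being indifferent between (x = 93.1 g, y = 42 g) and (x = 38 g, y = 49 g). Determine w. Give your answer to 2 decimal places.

w = 0.11

Indifference: w·93.1 + (1−w)·42 = w·38 + (1−w)·49.
w·(93.1−38) = (1−w)·(49−42), i.e. w·55.1 = (1−w)·7.
The marginal rate of substitution is 7/55.1, so w = 7/(55.1+7) = 0.11.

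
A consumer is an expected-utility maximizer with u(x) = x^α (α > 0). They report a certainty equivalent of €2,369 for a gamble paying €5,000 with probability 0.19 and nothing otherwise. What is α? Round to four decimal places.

Since u(0) = 0, the lottery's EU is 0.19·5000^α.
Setting u(2369) equal to that: 2369^α = 0.19·5000^α ⇒ (2369/5000)^α = 0.19.
α = ln(0.19) / ln(2369/5000) = -1.6607312/-0.7469700 ≈ 2.2233.

α ≈ 2.2233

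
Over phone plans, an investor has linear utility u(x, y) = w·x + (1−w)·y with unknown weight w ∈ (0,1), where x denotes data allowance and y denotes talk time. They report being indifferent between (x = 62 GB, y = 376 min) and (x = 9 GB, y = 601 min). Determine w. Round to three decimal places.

w = 0.809

Equating utilities: w·62 + (1−w)·376 = w·9 + (1−w)·601.
w·(62−9) = (1−w)·(601−376), i.e. w·53 = (1−w)·225.
So w/(1−w) = 225/53 = 4.2453, giving w = 225/(53+225) = 0.809.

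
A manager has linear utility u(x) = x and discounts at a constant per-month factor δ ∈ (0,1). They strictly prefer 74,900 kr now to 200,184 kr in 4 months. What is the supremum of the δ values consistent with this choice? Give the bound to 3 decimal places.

δ < 0.782

The preference means 74900 > δ^4·200184.
Hence δ^4 < 74900/200184 = 0.37416, and x ↦ x^(1/4) is increasing on (0,∞).
δ < (74900/200184)^(1/4) ≈ 0.782.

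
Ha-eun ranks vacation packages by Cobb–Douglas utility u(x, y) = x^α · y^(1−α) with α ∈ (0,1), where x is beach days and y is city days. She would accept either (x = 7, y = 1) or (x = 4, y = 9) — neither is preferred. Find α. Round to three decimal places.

α ≈ 0.797

Set the two utilities equal: 7^α·1^(1−α) = 4^α·9^(1−α).
(7/4)^α = (9/1)^(1−α); take logs: α·ln(7/4) = (1−α)·ln(9/1), i.e. α·0.559616 = (1−α)·2.197225.
With A = 0.559616 and B = 2.197225: α·A = (1−α)·B, so α = B/(A+B) = 2.197225/2.756841 ≈ 0.797.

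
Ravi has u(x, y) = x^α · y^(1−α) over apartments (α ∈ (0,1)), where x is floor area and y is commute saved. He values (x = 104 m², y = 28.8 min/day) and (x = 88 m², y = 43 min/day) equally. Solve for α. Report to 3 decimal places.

The Cobb–Douglas utilities coincide, so 104^α·28.8^(1−α) = 88^α·43^(1−α).
Rearrange to (104/88)^α = (43/28.8)^(1−α) and take logs: α·0.167054 = (1−α)·0.400825.
With A = 0.167054 and B = 0.400825: α·A = (1−α)·B, so α = B/(A+B) = 0.400825/0.567879 ≈ 0.706.

α ≈ 0.706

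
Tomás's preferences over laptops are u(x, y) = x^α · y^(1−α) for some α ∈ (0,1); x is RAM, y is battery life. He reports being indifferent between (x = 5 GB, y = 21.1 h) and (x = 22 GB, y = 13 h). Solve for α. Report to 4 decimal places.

Set the two utilities equal: 5^α·21.1^(1−α) = 22^α·13^(1−α).
Rearrange to (5/22)^α = (13/21.1)^(1−α) and take logs: α·-1.4816045 = (1−α)·-0.4843237.
So α/(1−α) = (-0.4843237)/(-1.4816045) = 0.3268914, and α = 0.3268914/1.3268914 ≈ 0.2464.

α ≈ 0.2464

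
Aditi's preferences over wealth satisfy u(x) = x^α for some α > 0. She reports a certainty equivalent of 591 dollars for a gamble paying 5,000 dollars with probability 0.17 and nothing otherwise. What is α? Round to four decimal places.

α ≈ 0.8298

EU(lottery) = 0.17·5000^α + 0.83·0 = 0.17·5000^α.
Equating: 591^α = 0.17·5000^α, i.e. 0.1182^α = 0.17.
Take logs: α = ln 0.17 / ln(591/5000) ≈ 0.829810.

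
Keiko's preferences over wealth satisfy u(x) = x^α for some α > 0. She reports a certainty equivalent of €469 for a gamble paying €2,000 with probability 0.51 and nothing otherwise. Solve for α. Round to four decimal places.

α ≈ 0.4643

The lottery's expected utility is 0.51·u(2000) + 0.49·u(0) = 0.51·2000^α (since u(0) = 0 for α > 0).
Equating: 469^α = 0.51·2000^α, i.e. 0.2345^α = 0.51.
Take logs: α = ln 0.51 / ln(469/2000) ≈ 0.464280.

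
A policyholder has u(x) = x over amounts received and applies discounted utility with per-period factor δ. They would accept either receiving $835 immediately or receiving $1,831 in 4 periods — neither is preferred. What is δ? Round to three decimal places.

δ ≈ 0.822

Indifference means u(835) = δ^4 · u(1831), so δ^4 = u(835)/u(1831).
With u(x) = x: δ^4 = 835/1831 = 0.45603.
Taking the 4th root: δ = 0.45603^(1/4) ≈ 0.822.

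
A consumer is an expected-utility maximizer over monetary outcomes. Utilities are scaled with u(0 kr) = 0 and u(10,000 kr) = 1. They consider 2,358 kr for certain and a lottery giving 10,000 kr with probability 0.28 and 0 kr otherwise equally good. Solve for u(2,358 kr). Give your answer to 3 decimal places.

By the standard-gamble method, u(2,358 kr) is just the indifference probability on the best outcome: 0.28.

0.280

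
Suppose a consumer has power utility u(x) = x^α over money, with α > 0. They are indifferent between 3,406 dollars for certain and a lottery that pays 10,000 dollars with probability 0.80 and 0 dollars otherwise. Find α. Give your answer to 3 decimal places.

α ≈ 0.207

The lottery's expected utility is 0.80·u(10000) + 0.20·u(0) = 0.80·10000^α (since u(0) = 0 for α > 0).
Setting u(3406) equal to that: 3406^α = 0.80·10000^α ⇒ (3406/10000)^α = 0.80.
Take logs: α = ln 0.80 / ln(3406/10000) ≈ 0.20718.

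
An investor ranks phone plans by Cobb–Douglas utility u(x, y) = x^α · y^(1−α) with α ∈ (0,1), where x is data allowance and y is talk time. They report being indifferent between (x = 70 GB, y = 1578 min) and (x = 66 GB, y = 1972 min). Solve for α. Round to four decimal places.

Indifference: 70^α · 1578^(1−α) = 66^α · 1972^(1−α).
Rearrange to (70/66)^α = (1972/1578)^(1−α) and take logs: α·0.0588405 = (1−α)·0.2228900.
With A = 0.0588405 and B = 0.2228900: α·A = (1−α)·B, so α = B/(A+B) = 0.2228900/0.2817305 ≈ 0.7911.

α ≈ 0.7911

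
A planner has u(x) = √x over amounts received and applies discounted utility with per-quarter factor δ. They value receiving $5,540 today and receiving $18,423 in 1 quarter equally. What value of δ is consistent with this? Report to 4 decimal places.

Indifference means u(5540) = δ · u(18423), so δ = u(5540)/u(18423).
Since u(x) = √x, δ = √(5540/18423) = 0.54837.

δ ≈ 0.5484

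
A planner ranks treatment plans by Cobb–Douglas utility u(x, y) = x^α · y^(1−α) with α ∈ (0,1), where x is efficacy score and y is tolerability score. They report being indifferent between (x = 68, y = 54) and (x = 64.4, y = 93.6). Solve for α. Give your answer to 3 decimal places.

Indifference: 68^α · 54^(1−α) = 64.4^α · 93.6^(1−α).
Taking logs: α·ln 68 + (1−α)·ln 54 = α·ln 64.4 + (1−α)·ln 93.6, i.e. α·0.054394 = (1−α)·0.550046.
Thus α·(0.604440) = 0.550046, so α = 0.550046/0.604440 ≈ 0.910.

α ≈ 0.910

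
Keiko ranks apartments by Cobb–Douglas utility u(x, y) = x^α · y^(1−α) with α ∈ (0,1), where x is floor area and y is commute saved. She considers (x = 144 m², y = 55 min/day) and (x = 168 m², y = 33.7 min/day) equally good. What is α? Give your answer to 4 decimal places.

α ≈ 0.7606

Set the two utilities equal: 144^α·55^(1−α) = 168^α·33.7^(1−α).
Rearrange to (144/168)^α = (33.7/55)^(1−α) and take logs: α·-0.1541507 = (1−α)·-0.4898353.
Thus α·(-0.6439860) = -0.4898353, so α = -0.4898353/-0.6439860 ≈ 0.7606.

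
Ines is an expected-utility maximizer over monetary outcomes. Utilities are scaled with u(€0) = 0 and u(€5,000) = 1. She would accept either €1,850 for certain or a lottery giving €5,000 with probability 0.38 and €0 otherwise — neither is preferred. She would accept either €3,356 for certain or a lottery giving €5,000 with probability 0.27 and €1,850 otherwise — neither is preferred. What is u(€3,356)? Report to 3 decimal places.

0.547

From the first indifference, u(€1,850) = 0.38·u(€5,000) + 0.62·u(€0) = 0.38·1 + 0.62·0 = 0.38.
The second indifference gives u(€3,356) = 0.27·u(€5,000) + 0.73·u(€1,850) = 0.27·1.00 + 0.73·0.38 = 0.5474.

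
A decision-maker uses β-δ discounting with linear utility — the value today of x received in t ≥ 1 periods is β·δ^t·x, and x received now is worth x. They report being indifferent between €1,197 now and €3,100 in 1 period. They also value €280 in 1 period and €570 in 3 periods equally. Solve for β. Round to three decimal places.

From the later pair, β·δ^1·280 = β·δ^3·570; dividing through, δ^2 = 280/570 = 0.49123, so δ = 0.70088.
Now use the now-vs-future pair: 1197 = β·δ·3100 gives β = 1197/(0.70088·3100) ≈ 0.551.

β ≈ 0.551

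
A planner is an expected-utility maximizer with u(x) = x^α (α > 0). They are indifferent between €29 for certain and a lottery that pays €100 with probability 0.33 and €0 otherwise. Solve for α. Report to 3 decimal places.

Since u(0) = 0, the lottery's EU is 0.33·100^α.
Indifference: 29^α = 0.33·100^α, so (29/100)^α = 0.33.
Taking logs: α·ln(29/100) = ln(0.33), so α = -1.108663 / -1.237874 ≈ 0.896.

α ≈ 0.896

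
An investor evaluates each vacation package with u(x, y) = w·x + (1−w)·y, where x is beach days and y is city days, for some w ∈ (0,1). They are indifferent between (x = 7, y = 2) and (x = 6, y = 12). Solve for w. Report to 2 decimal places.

Equating utilities: w·7 + (1−w)·2 = w·6 + (1−w)·12.
w·(7−6) = (1−w)·(12−2), i.e. w·1 = (1−w)·10.
Hence w = 10/(1+10) = 10/11 = 0.91.

w = 0.91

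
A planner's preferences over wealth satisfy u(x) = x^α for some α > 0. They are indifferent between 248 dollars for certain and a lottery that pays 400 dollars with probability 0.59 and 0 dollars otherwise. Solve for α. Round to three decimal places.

The lottery's expected utility is 0.59·u(400) + 0.41·u(0) = 0.59·400^α (since u(0) = 0 for α > 0).
Equating: 248^α = 0.59·400^α, i.e. 0.6200^α = 0.59.
α = ln(0.59) / ln(248/400) = -0.527633/-0.478036 ≈ 1.104.

α ≈ 1.104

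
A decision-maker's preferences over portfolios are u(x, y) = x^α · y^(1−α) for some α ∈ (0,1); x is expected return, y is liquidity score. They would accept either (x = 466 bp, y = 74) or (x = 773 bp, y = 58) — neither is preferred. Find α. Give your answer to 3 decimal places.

α ≈ 0.325

Set the two utilities equal: 466^α·74^(1−α) = 773^α·58^(1−α).
Taking logs: α·ln 466 + (1−α)·ln 74 = α·ln 773 + (1−α)·ln 58, i.e. α·-0.506093 = (1−α)·-0.243622.
Thus α·(-0.749715) = -0.243622, so α = -0.243622/-0.749715 ≈ 0.325.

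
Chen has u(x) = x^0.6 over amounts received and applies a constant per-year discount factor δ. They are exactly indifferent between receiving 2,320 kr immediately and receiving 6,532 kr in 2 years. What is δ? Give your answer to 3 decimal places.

The payoff in 2 years is discounted by δ^2, so u(2320) = δ^2·u(6532) and δ^2 = u(2320)/u(6532).
With u(x) = x^0.6: δ^2 = 2320^0.6/6532^0.6 = (2320/6532)^0.6 = 0.53736.
So δ = 0.53736^(1/2) ≈ 0.733.

δ ≈ 0.733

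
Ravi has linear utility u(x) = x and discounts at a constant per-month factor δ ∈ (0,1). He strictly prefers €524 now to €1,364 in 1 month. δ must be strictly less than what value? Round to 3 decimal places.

The preference means 524 > δ·1364.
Dividing through by 1364 gives δ < 0.38416.

δ < 0.384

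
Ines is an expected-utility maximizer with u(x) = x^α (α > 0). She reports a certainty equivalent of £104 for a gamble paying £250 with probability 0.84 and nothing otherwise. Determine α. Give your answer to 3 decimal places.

EU(lottery) = 0.84·250^α + 0.16·0 = 0.84·250^α.
Equating: 104^α = 0.84·250^α, i.e. 0.4160^α = 0.84.
Take logs: α = ln 0.84 / ln(104/250) ≈ 0.19879.

α ≈ 0.199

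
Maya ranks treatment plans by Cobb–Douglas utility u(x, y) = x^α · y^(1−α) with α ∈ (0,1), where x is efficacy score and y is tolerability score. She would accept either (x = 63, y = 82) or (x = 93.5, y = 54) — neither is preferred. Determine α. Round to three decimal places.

α ≈ 0.514

Indifference: 63^α · 82^(1−α) = 93.5^α · 54^(1−α).
Rearrange to (63/93.5)^α = (54/82)^(1−α) and take logs: α·-0.394827 = (1−α)·-0.417735.
So α/(1−α) = (-0.417735)/(-0.394827) = 1.058020, and α = 1.058020/2.058020 ≈ 0.514.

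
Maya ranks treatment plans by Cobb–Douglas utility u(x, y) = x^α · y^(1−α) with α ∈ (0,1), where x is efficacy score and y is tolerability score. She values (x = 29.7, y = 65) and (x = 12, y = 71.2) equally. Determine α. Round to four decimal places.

Indifference: 29.7^α · 65^(1−α) = 12^α · 71.2^(1−α).
Rearrange to (29.7/12)^α = (71.2/65)^(1−α) and take logs: α·0.9062404 = (1−α)·0.0911055.
So α/(1−α) = (0.0911055)/(0.9062404) = 0.1005313, and α = 0.1005313/1.1005313 ≈ 0.0913.

α ≈ 0.0913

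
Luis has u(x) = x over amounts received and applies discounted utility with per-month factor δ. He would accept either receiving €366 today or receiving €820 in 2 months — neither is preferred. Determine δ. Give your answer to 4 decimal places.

Equating discounted utilities: u(366) = δ^2·u(820) ⇒ δ^2 = u(366)/u(820).
With u(x) = x: δ^2 = 366/820 = 0.44634.
Hence δ = (0.44634)^(1/2) = 0.668088.

δ ≈ 0.6681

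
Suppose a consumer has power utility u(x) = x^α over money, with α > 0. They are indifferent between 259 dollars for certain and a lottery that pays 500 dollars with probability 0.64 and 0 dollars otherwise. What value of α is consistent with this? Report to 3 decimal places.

α ≈ 0.678

The lottery's expected utility is 0.64·u(500) + 0.36·u(0) = 0.64·500^α (since u(0) = 0 for α > 0).
Indifference: 259^α = 0.64·500^α, so (259/500)^α = 0.64.
Take logs: α = ln 0.64 / ln(259/500) ≈ 0.67847.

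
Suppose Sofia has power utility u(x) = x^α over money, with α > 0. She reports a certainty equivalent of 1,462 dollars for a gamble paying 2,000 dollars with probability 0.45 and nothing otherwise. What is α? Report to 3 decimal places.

Since u(0) = 0, the lottery's EU is 0.45·2000^α.
Equating: 1462^α = 0.45·2000^α, i.e. 0.7310^α = 0.45.
α = ln(0.45) / ln(1462/2000) = -0.798508/-0.313342 ≈ 2.548.

α ≈ 2.548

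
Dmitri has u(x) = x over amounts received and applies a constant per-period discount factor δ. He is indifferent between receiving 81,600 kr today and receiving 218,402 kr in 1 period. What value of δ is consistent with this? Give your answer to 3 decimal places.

Indifference means u(81600) = δ · u(218402), so δ = u(81600)/u(218402).
With u(x) = x: δ = 81600/218402 = 0.37362.

δ ≈ 0.374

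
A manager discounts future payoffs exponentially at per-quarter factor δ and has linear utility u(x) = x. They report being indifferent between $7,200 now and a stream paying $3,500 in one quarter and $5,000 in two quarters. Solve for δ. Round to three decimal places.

δ ≈ 0.900

Present value of the stream is 3500·δ + 5000·δ². Indifference gives 3500δ + 5000δ² = 7200.
So 5000δ² + 3500δ − 7200 = 0.
δ = (−3500 + √(3500² + 4·5000·7200)) / (2·5000) = (−3500 + √156250000.00) / 10000 ≈ 0.900.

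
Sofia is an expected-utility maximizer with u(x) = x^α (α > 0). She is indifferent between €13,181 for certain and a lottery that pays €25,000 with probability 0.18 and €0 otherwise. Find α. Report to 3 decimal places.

EU(lottery) = 0.18·25000^α + 0.82·0 = 0.18·25000^α.
Equating: 13181^α = 0.18·25000^α, i.e. 0.5272^α = 0.18.
Take logs: α = ln 0.18 / ln(13181/25000) ≈ 2.67896.

α ≈ 2.679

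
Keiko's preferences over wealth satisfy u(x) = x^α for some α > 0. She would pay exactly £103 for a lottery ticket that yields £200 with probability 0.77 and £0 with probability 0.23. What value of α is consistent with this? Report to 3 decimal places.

EU(lottery) = 0.77·200^α + 0.23·0 = 0.77·200^α.
Indifference: 103^α = 0.77·200^α, so (103/200)^α = 0.77.
Taking logs: α·ln(103/200) = ln(0.77), so α = -0.261365 / -0.663588 ≈ 0.394.

α ≈ 0.394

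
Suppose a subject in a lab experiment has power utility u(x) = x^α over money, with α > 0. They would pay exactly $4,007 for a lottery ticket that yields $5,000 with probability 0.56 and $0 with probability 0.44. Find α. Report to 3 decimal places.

Since u(0) = 0, the lottery's EU is 0.56·5000^α.
Equating: 4007^α = 0.56·5000^α, i.e. 0.8014^α = 0.56.
Taking logs: α·ln(4007/5000) = ln(0.56), so α = -0.579818 / -0.221395 ≈ 2.619.

α ≈ 2.619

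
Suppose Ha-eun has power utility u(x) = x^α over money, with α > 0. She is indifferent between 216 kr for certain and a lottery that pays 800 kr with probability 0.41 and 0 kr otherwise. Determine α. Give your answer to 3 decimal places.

Since u(0) = 0, the lottery's EU is 0.41·800^α.
Equating: 216^α = 0.41·800^α, i.e. 0.2700^α = 0.41.
Take logs: α = ln 0.41 / ln(216/800) ≈ 0.68096.

α ≈ 0.681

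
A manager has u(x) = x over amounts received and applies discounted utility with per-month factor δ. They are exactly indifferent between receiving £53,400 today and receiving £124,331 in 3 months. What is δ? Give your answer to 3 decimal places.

Equating discounted utilities: u(53400) = δ^3·u(124331) ⇒ δ^3 = u(53400)/u(124331).
With u(x) = x: δ^3 = 53400/124331 = 0.42950.
Hence δ = (0.42950)^(1/3) = 0.75449.

δ ≈ 0.754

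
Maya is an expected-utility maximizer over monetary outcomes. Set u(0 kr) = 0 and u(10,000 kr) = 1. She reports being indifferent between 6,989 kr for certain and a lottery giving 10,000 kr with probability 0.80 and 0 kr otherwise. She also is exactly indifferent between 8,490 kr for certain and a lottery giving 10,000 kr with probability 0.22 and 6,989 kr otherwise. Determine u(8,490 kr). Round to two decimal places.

0.84

From the first indifference, u(6,989 kr) = 0.80·u(10,000 kr) + 0.20·u(0 kr) = 0.80·1 + 0.20·0 = 0.80.
The second indifference gives u(8,490 kr) = 0.22·u(10,000 kr) + 0.78·u(6,989 kr) = 0.22·1.00 + 0.78·0.80 = 0.8440.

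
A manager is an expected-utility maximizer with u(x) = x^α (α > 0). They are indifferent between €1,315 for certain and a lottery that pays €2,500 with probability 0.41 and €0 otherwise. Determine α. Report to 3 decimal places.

α ≈ 1.388

Since u(0) = 0, the lottery's EU is 0.41·2500^α.
Indifference: 1315^α = 0.41·2500^α, so (1315/2500)^α = 0.41.
Taking logs: α·ln(1315/2500) = ln(0.41), so α = -0.891598 / -0.642454 ≈ 1.388.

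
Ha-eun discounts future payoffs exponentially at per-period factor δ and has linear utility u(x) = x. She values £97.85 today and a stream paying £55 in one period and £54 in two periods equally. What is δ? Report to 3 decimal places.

δ ≈ 0.930

Present value of the stream is 55·δ + 54·δ². Indifference gives 55δ + 54δ² = 97.85.
So 54δ² + 55δ − 97.85 = 0.
The positive root is δ = [−55 + √(55² + 4·54·97.85)] / (2·54) = (−55 + 155.437)/108 ≈ 0.930.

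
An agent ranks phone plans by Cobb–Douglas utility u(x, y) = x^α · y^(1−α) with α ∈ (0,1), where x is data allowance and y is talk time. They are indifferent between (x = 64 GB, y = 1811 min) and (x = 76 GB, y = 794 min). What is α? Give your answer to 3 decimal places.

The Cobb–Douglas utilities coincide, so 64^α·1811^(1−α) = 76^α·794^(1−α).
Rearrange to (64/76)^α = (794/1811)^(1−α) and take logs: α·-0.171850 = (1−α)·-0.824551.
With A = -0.171850 and B = -0.824551: α·A = (1−α)·B, so α = B/(A+B) = -0.824551/-0.996401 ≈ 0.828.

α ≈ 0.828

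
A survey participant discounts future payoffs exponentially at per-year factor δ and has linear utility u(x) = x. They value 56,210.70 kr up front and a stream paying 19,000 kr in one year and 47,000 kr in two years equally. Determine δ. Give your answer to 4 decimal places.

Equating present values: 56210.70 = 19000δ + 47000δ².
Rearranged: 47000δ² + 19000δ − 56210.70 = 0.
δ = (−19000 + √(19000² + 4·47000·56210.70)) / (2·47000) = (−19000 + √10928611600.00) / 94000 ≈ 0.9100.

δ ≈ 0.9100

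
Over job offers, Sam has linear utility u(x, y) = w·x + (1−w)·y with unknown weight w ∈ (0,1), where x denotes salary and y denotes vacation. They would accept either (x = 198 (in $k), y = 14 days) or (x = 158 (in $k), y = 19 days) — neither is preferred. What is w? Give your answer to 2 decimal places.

Indifference: w·198 + (1−w)·14 = w·158 + (1−w)·19.
Collecting terms: w·40 = (1−w)·5.
The marginal rate of substitution is 5/40, so w = 5/(40+5) = 0.11.

w = 0.11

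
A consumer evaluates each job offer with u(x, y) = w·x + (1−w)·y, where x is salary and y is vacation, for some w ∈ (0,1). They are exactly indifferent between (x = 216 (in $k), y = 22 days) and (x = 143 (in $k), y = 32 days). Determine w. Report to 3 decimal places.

u(216,22) = u(143,32) means w·216 + (1−w)·22 = w·143 + (1−w)·32.
Rearranging, 73·w − 10·(1−w) = 0.
Hence w = 10/(73+10) = 10/83 = 0.120.

w = 0.120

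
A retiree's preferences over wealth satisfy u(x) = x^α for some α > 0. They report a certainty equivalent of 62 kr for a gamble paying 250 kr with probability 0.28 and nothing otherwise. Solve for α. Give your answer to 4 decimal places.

α ≈ 0.9130

The lottery's expected utility is 0.28·u(250) + 0.72·u(0) = 0.28·250^α (since u(0) = 0 for α > 0).
Equating: 62^α = 0.28·250^α, i.e. 0.2480^α = 0.28.
Taking logs: α·ln(62/250) = ln(0.28), so α = -1.2729657 / -1.3943265 ≈ 0.9130.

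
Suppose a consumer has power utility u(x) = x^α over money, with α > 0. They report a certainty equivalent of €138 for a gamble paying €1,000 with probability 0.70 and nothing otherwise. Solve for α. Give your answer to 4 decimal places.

α ≈ 0.1801

The lottery's expected utility is 0.70·u(1000) + 0.30·u(0) = 0.70·1000^α (since u(0) = 0 for α > 0).
Indifference: 138^α = 0.70·1000^α, so (138/1000)^α = 0.70.
Take logs: α = ln 0.70 / ln(138/1000) ≈ 0.180093.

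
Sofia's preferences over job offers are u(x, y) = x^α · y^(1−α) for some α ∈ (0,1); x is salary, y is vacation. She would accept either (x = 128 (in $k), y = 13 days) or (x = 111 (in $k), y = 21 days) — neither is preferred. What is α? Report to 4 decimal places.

α ≈ 0.7709

Indifference: 128^α · 13^(1−α) = 111^α · 21^(1−α).
(128/111)^α = (21/13)^(1−α); take logs: α·ln(128/111) = (1−α)·ln(21/13), i.e. α·0.1425001 = (1−α)·0.4795731.
Thus α·(0.6220732) = 0.4795731, so α = 0.4795731/0.6220732 ≈ 0.7709.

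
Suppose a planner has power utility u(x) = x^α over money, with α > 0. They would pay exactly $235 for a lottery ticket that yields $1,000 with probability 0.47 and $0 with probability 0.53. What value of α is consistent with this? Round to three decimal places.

Since u(0) = 0, the lottery's EU is 0.47·1000^α.
Equating: 235^α = 0.47·1000^α, i.e. 0.2350^α = 0.47.
α = ln(0.47) / ln(235/1000) = -0.755023/-1.448170 ≈ 0.521.

α ≈ 0.521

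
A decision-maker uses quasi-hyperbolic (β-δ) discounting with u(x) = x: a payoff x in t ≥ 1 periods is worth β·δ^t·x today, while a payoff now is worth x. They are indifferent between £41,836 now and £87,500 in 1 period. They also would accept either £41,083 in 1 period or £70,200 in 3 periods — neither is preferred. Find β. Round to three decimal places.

Both payoffs in the second observation are in the future, so β drops out: δ^1·41083 = δ^3·70200 ⇒ δ^2 = 41083/70200 = 0.58523, so δ = 0.76500.
The first indifference: 41836 = β·δ·87500, so β = 41836/(δ·87500) = 41836/(0.76500·87500) ≈ 0.625.

β ≈ 0.625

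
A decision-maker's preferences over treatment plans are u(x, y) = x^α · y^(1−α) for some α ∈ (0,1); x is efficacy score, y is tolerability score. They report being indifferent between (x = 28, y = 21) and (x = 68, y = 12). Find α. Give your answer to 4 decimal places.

Set the two utilities equal: 28^α·21^(1−α) = 68^α·12^(1−α).
Rearrange to (28/68)^α = (12/21)^(1−α) and take logs: α·-0.8873032 = (1−α)·-0.5596158.
With A = -0.8873032 and B = -0.5596158: α·A = (1−α)·B, so α = B/(A+B) = -0.5596158/-1.4469190 ≈ 0.3868.

α ≈ 0.3868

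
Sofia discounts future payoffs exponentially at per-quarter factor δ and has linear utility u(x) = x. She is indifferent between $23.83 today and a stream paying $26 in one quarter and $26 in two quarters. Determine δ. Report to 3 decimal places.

The stream is worth 26δ + 26δ² today, so 26δ + 26δ² = 23.83.
That is, 26δ² + 26δ − 23.83 = 0, a quadratic in δ.
δ = (−26 + √(26² + 4·26·23.83)) / (2·26) = (−26 + √3154.32) / 52 ≈ 0.580.

δ ≈ 0.580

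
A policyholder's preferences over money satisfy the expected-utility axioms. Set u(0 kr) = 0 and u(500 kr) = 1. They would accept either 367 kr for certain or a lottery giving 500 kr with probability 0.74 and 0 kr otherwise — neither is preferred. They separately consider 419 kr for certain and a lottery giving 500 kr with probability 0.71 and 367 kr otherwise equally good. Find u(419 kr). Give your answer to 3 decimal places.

0.925

First, u(367 kr) = 0.74·u(500 kr) + 0.26·u(0 kr) = 0.74.
Chaining: u(419 kr) = 0.71·1.00 + 0.29·0.74 = 0.9246.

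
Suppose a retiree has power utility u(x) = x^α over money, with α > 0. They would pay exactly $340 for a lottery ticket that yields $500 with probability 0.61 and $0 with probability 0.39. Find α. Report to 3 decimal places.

EU(lottery) = 0.61·500^α + 0.39·0 = 0.61·500^α.
Equating: 340^α = 0.61·500^α, i.e. 0.6800^α = 0.61.
α = ln(0.61) / ln(340/500) = -0.494296/-0.385662 ≈ 1.282.

α ≈ 1.282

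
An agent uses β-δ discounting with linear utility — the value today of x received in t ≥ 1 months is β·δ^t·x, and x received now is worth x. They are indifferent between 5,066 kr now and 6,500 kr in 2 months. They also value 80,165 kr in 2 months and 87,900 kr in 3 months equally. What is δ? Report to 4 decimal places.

δ ≈ 0.9120

The second indifference involves only future payoffs, so β cancels: β·δ^2·80165 = β·δ^3·87900, giving δ = 80165/87900 = 0.91200.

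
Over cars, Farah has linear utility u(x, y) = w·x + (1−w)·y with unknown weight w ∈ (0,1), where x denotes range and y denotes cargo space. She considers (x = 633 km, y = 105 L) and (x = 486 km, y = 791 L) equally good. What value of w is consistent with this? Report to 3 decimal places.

Indifference: w·633 + (1−w)·105 = w·486 + (1−w)·791.
Collecting terms: w·147 = (1−w)·686.
The marginal rate of substitution is 686/147, so w = 686/(147+686) = 0.824.

w = 0.824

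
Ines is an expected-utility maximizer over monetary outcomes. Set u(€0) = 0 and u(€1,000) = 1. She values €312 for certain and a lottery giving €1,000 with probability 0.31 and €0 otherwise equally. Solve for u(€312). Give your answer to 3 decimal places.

0.310

The indifference gives u(€312) = 0.31·u(€1,000) + 0.69·u(€0) = 0.31·1 + 0.69·0 = 0.31.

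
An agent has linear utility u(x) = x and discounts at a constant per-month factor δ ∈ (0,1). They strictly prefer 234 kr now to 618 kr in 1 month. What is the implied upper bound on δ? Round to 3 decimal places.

Comparing present values: 234 > δ·618.
Dividing through by 618 gives δ < 0.37864.

δ < 0.379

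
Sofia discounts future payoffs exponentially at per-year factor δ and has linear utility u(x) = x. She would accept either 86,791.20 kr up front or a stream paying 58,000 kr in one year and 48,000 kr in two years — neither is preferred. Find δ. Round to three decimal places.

The stream is worth 58000δ + 48000δ² today, so 58000δ + 48000δ² = 86791.20.
So 48000δ² + 58000δ − 86791.20 = 0.
δ = (−58000 + √(58000² + 4·48000·86791.20)) / (2·48000) = (−58000 + √20027910400.00) / 96000 ≈ 0.870.

δ ≈ 0.870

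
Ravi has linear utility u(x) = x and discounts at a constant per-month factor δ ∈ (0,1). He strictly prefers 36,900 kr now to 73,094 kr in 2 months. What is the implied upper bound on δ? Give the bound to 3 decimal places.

δ < 0.711

Comparing present values: 36900 > δ^2·73094.
Hence δ^2 < 36900/73094 = 0.50483, and x ↦ x^(1/2) is increasing on (0,∞).
δ < (36900/73094)^(1/2) ≈ 0.711.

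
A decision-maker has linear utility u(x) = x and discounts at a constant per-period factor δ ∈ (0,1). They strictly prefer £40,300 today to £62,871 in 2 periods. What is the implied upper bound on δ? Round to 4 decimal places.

δ < 0.8006

Comparing present values: 40300 > δ^2·62871.
Hence δ^2 < 40300/62871 = 0.64100, and x ↦ x^(1/2) is increasing on (0,∞).
δ < (40300/62871)^(1/2) ≈ 0.8006.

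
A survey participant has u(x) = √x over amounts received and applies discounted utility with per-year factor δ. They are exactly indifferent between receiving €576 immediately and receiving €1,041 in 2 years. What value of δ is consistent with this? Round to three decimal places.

δ ≈ 0.862

Equating discounted utilities: u(576) = δ^2·u(1041) ⇒ δ^2 = u(576)/u(1041).
Since u(x) = √x, δ^2 = √(576/1041) = 0.74385.
Hence δ = (0.74385)^(1/2) = 0.86247.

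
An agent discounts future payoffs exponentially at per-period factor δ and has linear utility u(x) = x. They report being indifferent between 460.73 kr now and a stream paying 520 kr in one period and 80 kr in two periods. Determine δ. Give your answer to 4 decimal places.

δ ≈ 0.7900

Present value of the stream is 520·δ + 80·δ². Indifference gives 520δ + 80δ² = 460.73.
So 80δ² + 520δ − 460.73 = 0.
δ = (−520 + √(520² + 4·80·460.73)) / (2·80) = (−520 + √417833.60) / 160 ≈ 0.7900.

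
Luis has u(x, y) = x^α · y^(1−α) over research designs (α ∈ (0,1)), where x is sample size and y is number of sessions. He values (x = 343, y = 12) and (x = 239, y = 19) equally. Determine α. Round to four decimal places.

α ≈ 0.5599

The Cobb–Douglas utilities coincide, so 343^α·12^(1−α) = 239^α·19^(1−α).
(343/239)^α = (19/12)^(1−α); take logs: α·ln(343/239) = (1−α)·ln(19/12), i.e. α·0.3612669 = (1−α)·0.4595323.
So α/(1−α) = (0.4595323)/(0.3612669) = 1.2720022, and α = 1.2720022/2.2720022 ≈ 0.5599.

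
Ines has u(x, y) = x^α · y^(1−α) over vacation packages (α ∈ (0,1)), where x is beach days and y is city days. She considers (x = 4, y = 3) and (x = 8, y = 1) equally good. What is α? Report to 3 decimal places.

Indifference: 4^α · 3^(1−α) = 8^α · 1^(1−α).
Rearrange to (4/8)^α = (1/3)^(1−α) and take logs: α·-0.693147 = (1−α)·-1.098612.
Thus α·(-1.791759) = -1.098612, so α = -1.098612/-1.791759 ≈ 0.613.

α ≈ 0.613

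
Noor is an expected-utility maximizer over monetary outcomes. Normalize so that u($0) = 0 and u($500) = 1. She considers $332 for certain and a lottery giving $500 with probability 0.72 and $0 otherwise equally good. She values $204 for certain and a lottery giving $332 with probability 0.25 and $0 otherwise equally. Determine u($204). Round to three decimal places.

0.180

First, u($332) = 0.72·u($500) + 0.28·u($0) = 0.72.
Chaining: u($204) = 0.25·0.72 + 0.75·0.00 = 0.1800.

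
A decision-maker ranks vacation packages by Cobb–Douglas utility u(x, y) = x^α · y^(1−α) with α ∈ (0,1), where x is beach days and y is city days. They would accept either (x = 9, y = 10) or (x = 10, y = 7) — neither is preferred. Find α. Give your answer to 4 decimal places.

Set the two utilities equal: 9^α·10^(1−α) = 10^α·7^(1−α).
Taking logs: α·ln 9 + (1−α)·ln 10 = α·ln 10 + (1−α)·ln 7, i.e. α·-0.1053605 = (1−α)·-0.3566749.
With A = -0.1053605 and B = -0.3566749: α·A = (1−α)·B, so α = B/(A+B) = -0.3566749/-0.4620354 ≈ 0.7720.

α ≈ 0.7720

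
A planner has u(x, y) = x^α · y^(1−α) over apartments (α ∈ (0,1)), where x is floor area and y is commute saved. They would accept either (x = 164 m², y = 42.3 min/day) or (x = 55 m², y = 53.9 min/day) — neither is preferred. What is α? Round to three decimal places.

Indifference: 164^α · 42.3^(1−α) = 55^α · 53.9^(1−α).
Rearrange to (164/55)^α = (53.9/42.3)^(1−α) and take logs: α·1.092533 = (1−α)·0.242343.
Thus α·(1.334876) = 0.242343, so α = 0.242343/1.334876 ≈ 0.182.

α ≈ 0.182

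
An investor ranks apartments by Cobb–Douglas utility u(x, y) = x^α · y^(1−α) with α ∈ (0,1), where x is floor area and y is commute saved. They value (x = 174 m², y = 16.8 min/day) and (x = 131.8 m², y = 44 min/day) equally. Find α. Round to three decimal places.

Set the two utilities equal: 174^α·16.8^(1−α) = 131.8^α·44^(1−α).
(174/131.8)^α = (44/16.8)^(1−α); take logs: α·ln(174/131.8) = (1−α)·ln(44/16.8), i.e. α·0.277770 = (1−α)·0.962811.
With A = 0.277770 and B = 0.962811: α·A = (1−α)·B, so α = B/(A+B) = 0.962811/1.240581 ≈ 0.776.

α ≈ 0.776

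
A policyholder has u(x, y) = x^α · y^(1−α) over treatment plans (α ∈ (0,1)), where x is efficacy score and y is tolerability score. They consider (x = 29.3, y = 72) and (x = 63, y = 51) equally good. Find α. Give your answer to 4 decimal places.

α ≈ 0.3106

Set the two utilities equal: 29.3^α·72^(1−α) = 63^α·51^(1−α).
Rearrange to (29.3/63)^α = (51/72)^(1−α) and take logs: α·-0.7655472 = (1−α)·-0.3448405.
Thus α·(-1.1103877) = -0.3448405, so α = -0.3448405/-1.1103877 ≈ 0.3106.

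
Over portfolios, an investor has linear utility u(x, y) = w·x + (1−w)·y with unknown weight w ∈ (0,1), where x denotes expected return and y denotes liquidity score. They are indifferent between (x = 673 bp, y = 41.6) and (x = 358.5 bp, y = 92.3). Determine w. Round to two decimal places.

w = 0.14

Indifference: w·673 + (1−w)·41.6 = w·358.5 + (1−w)·92.3.
Rearranging, 314.5·w − 50.7·(1−w) = 0.
So w/(1−w) = 50.7/314.5 = 0.1612, giving w = 50.7/(314.5+50.7) = 0.14.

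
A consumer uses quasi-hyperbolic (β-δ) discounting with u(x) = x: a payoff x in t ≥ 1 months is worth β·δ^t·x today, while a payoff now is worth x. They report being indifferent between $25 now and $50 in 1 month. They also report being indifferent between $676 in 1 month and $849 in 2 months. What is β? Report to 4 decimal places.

Both payoffs in the second observation are in the future, so β drops out: δ^1·676 = δ^2·849 ⇒ δ = 676/849 = 0.79623.
The first indifference: 25 = β·δ·50, so β = 25/(δ·50) = 25/(0.79623·50) ≈ 0.6280.

β ≈ 0.6280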